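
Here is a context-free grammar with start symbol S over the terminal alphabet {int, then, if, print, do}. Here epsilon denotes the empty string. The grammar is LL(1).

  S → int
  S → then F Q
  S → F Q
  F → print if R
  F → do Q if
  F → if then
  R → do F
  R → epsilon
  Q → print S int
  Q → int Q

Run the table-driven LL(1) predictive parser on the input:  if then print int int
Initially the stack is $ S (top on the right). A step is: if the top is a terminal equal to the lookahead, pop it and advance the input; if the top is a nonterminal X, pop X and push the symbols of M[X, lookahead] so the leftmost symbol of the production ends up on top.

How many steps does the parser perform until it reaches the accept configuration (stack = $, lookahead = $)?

9

     Stack          Input                    Action
  1  $ S            if then print int int $  expand S → F Q
  2  $ Q F          if then print int int $  expand F → if then
  3  $ Q then if    if then print int int $  match if
  4  $ Q then       then print int int $     match then
  5  $ Q            print int int $          expand Q → print S int
  6  $ int S print  print int int $          match print
  7  $ int S        int int $                expand S → int
  8  $ int int      int int $                match int
  9  $ int          int $                    match int
Accept reached after 9 steps.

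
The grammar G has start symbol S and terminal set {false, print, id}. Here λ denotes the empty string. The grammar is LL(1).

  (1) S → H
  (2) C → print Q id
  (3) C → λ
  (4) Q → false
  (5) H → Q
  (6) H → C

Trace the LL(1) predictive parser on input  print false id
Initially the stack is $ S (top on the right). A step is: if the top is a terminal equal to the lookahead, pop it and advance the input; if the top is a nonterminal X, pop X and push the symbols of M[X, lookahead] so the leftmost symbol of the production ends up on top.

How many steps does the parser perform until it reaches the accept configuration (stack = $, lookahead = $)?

7

     Stack         Input             Action
  1  $ S           print false id $  expand S → H
  2  $ H           print false id $  expand H → C
  3  $ C           print false id $  expand C → print Q id
  4  $ id Q print  print false id $  match print
  5  $ id Q        false id $        expand Q → false
  6  $ id false    false id $        match false
  7  $ id          id $              match id
Accept reached after 7 steps.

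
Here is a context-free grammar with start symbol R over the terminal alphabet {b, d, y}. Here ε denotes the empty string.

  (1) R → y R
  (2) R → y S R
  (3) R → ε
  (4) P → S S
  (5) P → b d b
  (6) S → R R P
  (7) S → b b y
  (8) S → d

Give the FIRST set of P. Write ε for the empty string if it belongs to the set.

{b, d, y}

FIRST(R) = {ε, y}
FIRST(P) = {b, d, y}  (via S S)
FIRST(S) = {b, d, y}  (via R R P)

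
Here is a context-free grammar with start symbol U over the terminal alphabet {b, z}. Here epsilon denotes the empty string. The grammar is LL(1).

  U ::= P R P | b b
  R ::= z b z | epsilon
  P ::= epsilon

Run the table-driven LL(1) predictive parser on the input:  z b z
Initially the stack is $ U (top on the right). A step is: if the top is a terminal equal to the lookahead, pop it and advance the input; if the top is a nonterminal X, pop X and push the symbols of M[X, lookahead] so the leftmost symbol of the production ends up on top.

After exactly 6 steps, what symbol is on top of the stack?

     Stack      Input    Action
  1  $ U        z b z $  expand U ::= P R P
  2  $ P R P    z b z $  expand P ::= epsilon
  3  $ P R      z b z $  expand R ::= z b z
  4  $ P z b z  z b z $  match z
  5  $ P z b    b z $    match b
  6  $ P z      z $      match z
Stack after step 6: $ P (top = P).

P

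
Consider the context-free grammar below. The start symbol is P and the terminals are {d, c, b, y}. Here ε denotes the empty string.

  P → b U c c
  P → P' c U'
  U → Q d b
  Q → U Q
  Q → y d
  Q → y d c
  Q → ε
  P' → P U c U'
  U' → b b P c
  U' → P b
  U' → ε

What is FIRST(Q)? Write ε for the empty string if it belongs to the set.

FIRST(P) = {b}  (via P' c U')
FIRST(P') = {b}  (via P U c U')
FIRST(U') = {ε, b}  (via P b)
FIRST(U) = {d, y}  (via Q d b)
FIRST(Q) = {ε, d, y}  (via U Q)

{ε, d, y}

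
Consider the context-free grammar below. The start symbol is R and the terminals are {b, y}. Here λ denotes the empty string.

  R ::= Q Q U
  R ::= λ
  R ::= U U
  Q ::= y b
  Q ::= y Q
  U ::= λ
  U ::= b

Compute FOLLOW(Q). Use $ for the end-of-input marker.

{$, b, y}

FIRST(Q) = {y}
FIRST(U) = {λ, b}
FIRST(R) = {λ, b, y}  (via Q Q U, U U)
FOLLOW(R) includes $ since R is the start symbol.
FOLLOW(R): R appears on no right-hand side. Thus FOLLOW(R) = {$}.
FOLLOW(Q): in R::=Q Q U (occurrence 1), Q is followed by Q U with FIRST {y}; in R::=Q Q U (occurrence 2), Q is followed by U with FIRST {λ, b}; in R::=Q Q U (occurrence 2), the suffix after Q is nullable, so FOLLOW(Q) ⊇ FOLLOW(R) = {$}; in Q::=y Q, the suffix after Q is empty (adds nothing new). Thus FOLLOW(Q) = {$, b, y}.
FOLLOW(U): in R::=Q Q U, the suffix after U is empty, so FOLLOW(U) ⊇ FOLLOW(R) = {$}; in R::=U U (occurrence 1), U is followed by U with FIRST {λ, b}; in R::=U U (occurrence 1), the suffix after U is nullable, so FOLLOW(U) ⊇ FOLLOW(R) = {$}; in R::=U U (occurrence 2), the suffix after U is empty, so FOLLOW(U) ⊇ FOLLOW(R) = {$}. Thus FOLLOW(U) = {$, b}.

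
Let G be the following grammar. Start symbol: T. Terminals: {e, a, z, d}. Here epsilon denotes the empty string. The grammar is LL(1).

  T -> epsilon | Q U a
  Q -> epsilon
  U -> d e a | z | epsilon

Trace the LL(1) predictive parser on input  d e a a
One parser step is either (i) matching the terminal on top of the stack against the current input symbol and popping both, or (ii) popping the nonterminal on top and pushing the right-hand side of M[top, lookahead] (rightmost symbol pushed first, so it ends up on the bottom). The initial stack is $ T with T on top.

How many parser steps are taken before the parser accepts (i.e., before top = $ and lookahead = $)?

     Stack      Input      Action
  1  $ T        d e a a $  expand T -> Q U a
  2  $ a U Q    d e a a $  expand Q -> epsilon
  3  $ a U      d e a a $  expand U -> d e a
  4  $ a a e d  d e a a $  match d
  5  $ a a e    e a a $    match e
  6  $ a a      a a $      match a
  7  $ a        a $        match a
Accept reached after 7 steps.

7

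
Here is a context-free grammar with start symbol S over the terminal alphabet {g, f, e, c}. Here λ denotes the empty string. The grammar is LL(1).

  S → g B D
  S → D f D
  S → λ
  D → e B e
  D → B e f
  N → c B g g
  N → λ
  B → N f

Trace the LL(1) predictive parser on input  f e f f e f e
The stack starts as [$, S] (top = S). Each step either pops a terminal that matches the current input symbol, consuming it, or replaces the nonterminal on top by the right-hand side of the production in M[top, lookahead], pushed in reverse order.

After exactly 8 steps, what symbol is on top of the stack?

     Stack          Input            Action
  1  $ S            f e f f e f e $  expand S → D f D
  2  $ D f D        f e f f e f e $  expand D → B e f
  3  $ D f f e B    f e f f e f e $  expand B → N f
  4  $ D f f e f N  f e f f e f e $  expand N → λ
  5  $ D f f e f    f e f f e f e $  match f
  6  $ D f f e      e f f e f e $    match e
  7  $ D f f        f f e f e $      match f
  8  $ D f          f e f e $        match f
Stack after step 8: $ D (top = D).

D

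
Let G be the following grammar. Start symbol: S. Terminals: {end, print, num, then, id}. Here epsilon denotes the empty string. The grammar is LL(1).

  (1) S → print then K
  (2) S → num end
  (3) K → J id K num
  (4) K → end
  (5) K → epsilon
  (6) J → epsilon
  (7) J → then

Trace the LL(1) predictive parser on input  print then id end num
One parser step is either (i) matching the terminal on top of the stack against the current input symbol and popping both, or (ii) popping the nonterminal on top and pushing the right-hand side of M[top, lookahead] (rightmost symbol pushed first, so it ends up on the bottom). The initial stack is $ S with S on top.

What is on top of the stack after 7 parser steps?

step 1: stack=$ S  input=print then id end num $  — expand S → print then K
step 2: stack=$ K then print  input=print then id end num $  — match print
step 3: stack=$ K then  input=then id end num $  — match then
step 4: stack=$ K  input=id end num $  — expand K → J id K num
step 5: stack=$ num K id J  input=id end num $  — expand J → epsilon
step 6: stack=$ num K id  input=id end num $  — match id
step 7: stack=$ num K  input=end num $  — expand K → end
Stack after step 7: $ num end (top = end).

end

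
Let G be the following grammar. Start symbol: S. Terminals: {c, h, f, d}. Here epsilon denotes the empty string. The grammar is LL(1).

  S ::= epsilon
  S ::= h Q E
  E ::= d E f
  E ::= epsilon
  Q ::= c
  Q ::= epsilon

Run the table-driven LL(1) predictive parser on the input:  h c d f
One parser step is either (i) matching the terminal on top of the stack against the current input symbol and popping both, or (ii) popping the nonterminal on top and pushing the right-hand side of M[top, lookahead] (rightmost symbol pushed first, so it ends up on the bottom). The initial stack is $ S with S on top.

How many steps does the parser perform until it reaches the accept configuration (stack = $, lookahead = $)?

step 1: stack=$ S  input=h c d f $  — expand S ::= h Q E
step 2: stack=$ E Q h  input=h c d f $  — match h
step 3: stack=$ E Q  input=c d f $  — expand Q ::= c
step 4: stack=$ E c  input=c d f $  — match c
step 5: stack=$ E  input=d f $  — expand E ::= d E f
step 6: stack=$ f E d  input=d f $  — match d
step 7: stack=$ f E  input=f $  — expand E ::= epsilon
step 8: stack=$ f  input=f $  — match f
Accept reached after 8 steps.

8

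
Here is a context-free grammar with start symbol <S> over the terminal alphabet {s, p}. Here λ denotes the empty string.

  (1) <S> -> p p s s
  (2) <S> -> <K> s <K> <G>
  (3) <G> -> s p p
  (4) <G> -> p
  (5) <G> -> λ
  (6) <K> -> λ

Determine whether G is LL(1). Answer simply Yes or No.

Yes

FIRST(<S>) = {p, s}
FIRST(<G>) = {λ, p, s}
FIRST(<K>) = {λ}
FOLLOW(<S>) = {$}
FOLLOW(<G>) = {$}
FOLLOW(<K>) = {$, p, s}
Each cell of M receives at most one production.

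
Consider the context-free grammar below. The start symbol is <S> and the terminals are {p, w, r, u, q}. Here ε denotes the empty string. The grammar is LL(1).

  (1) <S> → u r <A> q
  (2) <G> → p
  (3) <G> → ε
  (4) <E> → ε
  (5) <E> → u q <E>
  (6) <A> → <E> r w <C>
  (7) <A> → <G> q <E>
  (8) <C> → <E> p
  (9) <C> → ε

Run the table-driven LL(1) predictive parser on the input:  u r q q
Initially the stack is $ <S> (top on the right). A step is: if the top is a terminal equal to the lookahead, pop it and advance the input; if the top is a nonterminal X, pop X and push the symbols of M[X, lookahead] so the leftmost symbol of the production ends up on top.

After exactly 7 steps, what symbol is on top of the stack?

step 1: stack=$ <S>  input=u r q q $  — expand <S> → u r <A> q
step 2: stack=$ q <A> r u  input=u r q q $  — match u
step 3: stack=$ q <A> r  input=r q q $  — match r
step 4: stack=$ q <A>  input=q q $  — expand <A> → <G> q <E>
step 5: stack=$ q <E> q <G>  input=q q $  — expand <G> → ε
step 6: stack=$ q <E> q  input=q q $  — match q
step 7: stack=$ q <E>  input=q $  — expand <E> → ε
Stack after step 7: $ q (top = q).

q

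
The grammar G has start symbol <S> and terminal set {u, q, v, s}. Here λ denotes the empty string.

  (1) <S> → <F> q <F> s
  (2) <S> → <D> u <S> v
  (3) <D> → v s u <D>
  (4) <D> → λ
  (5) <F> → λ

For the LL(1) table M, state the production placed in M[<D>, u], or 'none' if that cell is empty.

FIRST(<D>): from <D>→v s u <D> we get {v}; from <D>→λ we get {λ}. So FIRST(<D>) = {λ, v}.
FIRST(<F>): from <F>→λ we get {λ}. So FIRST(<F>) = {λ}.
FIRST(<S>): from <S>→<F> q <F> s we get {q}; from <S>→<D> u <S> v we get {u, v}. So FIRST(<S>) = {q, u, v}.
FOLLOW(<S>) includes $ since <S> is the start symbol.
FOLLOW(<D>): in <S>→<D> u <S> v, <D> is followed by u <S> v with FIRST {u}; in <D>→v s u <D>, the suffix after <D> is empty (adds nothing new). Thus FOLLOW(<D>) = {u}.
For <D> → v s u <D>: FIRST(v s u <D>) = {v}, so it goes in M[<D>, t] for t ∈ {v}.
For <D> → λ: FIRST(λ) = {λ}, so it goes in M[<D>, t] for t ∈ {}; since λ ∈ FIRST, also for every t ∈ FOLLOW(<D>) = {u}.

<D> → λ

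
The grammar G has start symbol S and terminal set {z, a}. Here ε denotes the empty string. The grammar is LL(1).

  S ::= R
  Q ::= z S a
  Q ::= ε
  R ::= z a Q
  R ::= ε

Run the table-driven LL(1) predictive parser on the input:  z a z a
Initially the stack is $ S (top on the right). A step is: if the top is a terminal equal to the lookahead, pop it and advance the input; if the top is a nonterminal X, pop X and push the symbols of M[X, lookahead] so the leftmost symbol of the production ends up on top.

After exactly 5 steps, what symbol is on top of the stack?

     Stack    Input      Action
  1  $ S      z a z a $  expand S ::= R
  2  $ R      z a z a $  expand R ::= z a Q
  3  $ Q a z  z a z a $  match z
  4  $ Q a    a z a $    match a
  5  $ Q      z a $      expand Q ::= z S a
Stack after step 5: $ a S z (top = z).

z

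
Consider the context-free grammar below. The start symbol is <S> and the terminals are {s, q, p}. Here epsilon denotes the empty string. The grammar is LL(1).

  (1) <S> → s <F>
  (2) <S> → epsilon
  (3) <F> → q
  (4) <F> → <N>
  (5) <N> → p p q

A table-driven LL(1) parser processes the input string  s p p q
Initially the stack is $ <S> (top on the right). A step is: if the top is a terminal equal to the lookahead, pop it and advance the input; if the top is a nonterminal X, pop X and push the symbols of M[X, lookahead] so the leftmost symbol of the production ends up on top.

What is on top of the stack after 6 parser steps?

q

step 1: stack=$ <S>  input=s p p q $  — expand <S> → s <F>
step 2: stack=$ <F> s  input=s p p q $  — match s
step 3: stack=$ <F>  input=p p q $  — expand <F> → <N>
step 4: stack=$ <N>  input=p p q $  — expand <N> → p p q
step 5: stack=$ q p p  input=p p q $  — match p
step 6: stack=$ q p  input=p q $  — match p
Stack after step 6: $ q (top = q).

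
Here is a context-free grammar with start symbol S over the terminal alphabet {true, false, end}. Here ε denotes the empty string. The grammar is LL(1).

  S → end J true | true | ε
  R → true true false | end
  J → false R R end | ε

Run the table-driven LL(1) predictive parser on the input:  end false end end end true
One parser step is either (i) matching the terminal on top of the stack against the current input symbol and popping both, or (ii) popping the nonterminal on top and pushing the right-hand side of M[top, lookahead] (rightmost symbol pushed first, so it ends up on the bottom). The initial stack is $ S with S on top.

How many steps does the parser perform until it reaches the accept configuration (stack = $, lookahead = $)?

      Stack                 Input                         Action
   1  $ S                   end false end end end true $  expand S → end J true
   2  $ true J end          end false end end end true $  match end
   3  $ true J              false end end end true $      expand J → false R R end
   4  $ true end R R false  false end end end true $      match false
   5  $ true end R R        end end end true $            expand R → end
   6  $ true end R end      end end end true $            match end
   7  $ true end R          end end true $                expand R → end
   8  $ true end end        end end true $                match end
   9  $ true end            end true $                    match end
  10  $ true                true $                        match true
Accept reached after 10 steps.

10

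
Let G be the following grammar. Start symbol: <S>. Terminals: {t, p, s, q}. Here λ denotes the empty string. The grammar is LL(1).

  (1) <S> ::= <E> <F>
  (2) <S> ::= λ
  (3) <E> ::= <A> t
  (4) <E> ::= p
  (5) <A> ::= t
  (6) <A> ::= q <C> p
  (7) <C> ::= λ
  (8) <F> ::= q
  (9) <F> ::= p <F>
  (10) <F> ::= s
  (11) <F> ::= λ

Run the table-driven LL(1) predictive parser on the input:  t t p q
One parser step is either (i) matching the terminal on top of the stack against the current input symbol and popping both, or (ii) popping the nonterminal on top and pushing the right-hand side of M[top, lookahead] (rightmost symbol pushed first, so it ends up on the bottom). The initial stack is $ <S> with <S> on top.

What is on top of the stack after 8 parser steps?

     Stack        Input      Action
  1  $ <S>        t t p q $  expand <S> ::= <E> <F>
  2  $ <F> <E>    t t p q $  expand <E> ::= <A> t
  3  $ <F> t <A>  t t p q $  expand <A> ::= t
  4  $ <F> t t    t t p q $  match t
  5  $ <F> t      t p q $    match t
  6  $ <F>        p q $      expand <F> ::= p <F>
  7  $ <F> p      p q $      match p
  8  $ <F>        q $        expand <F> ::= q
Stack after step 8: $ q (top = q).

q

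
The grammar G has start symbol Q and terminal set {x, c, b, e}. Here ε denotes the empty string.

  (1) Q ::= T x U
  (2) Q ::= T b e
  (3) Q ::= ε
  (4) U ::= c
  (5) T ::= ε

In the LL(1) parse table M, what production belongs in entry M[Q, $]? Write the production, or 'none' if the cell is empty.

Q ::= ε

FIRST(U): from U::=c we get {c}. So FIRST(U) = {c}.
FIRST(T): from T::=ε we get {ε}. So FIRST(T) = {ε}.
FIRST(Q): from Q::=T x U we get {x}; from Q::=T b e we get {b}; from Q::=ε we get {ε}. So FIRST(Q) = {ε, b, x}.
FOLLOW(Q) includes $ since Q is the start symbol.
FOLLOW(Q): Q appears on no right-hand side. Thus FOLLOW(Q) = {$}.
For Q ::= T x U: FIRST(T x U) = {x}, so it goes in M[Q, t] for t ∈ {x}.
For Q ::= T b e: FIRST(T b e) = {b}, so it goes in M[Q, t] for t ∈ {b}.
For Q ::= ε: FIRST(ε) = {ε}, so it goes in M[Q, t] for t ∈ {}; since ε ∈ FIRST, also for every t ∈ FOLLOW(Q) = {$}.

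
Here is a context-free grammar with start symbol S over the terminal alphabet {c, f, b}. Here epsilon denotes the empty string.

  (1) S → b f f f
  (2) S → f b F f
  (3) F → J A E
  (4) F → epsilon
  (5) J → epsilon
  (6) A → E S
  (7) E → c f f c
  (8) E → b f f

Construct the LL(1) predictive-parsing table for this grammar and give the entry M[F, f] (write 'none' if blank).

FIRST(S): from S→b f f f we get {b}; from S→f b F f we get {f}. So FIRST(S) = {b, f}.
FIRST(J): from J→epsilon we get {epsilon}. So FIRST(J) = {epsilon}.
FIRST(E): from E→c f f c we get {c}; from E→b f f we get {b}. So FIRST(E) = {b, c}.
FIRST(A): from A→E S we get {b, c}. So FIRST(A) = {b, c}.
FIRST(F): from F→J A E we get {b, c}; from F→epsilon we get {epsilon}. So FIRST(F) = {epsilon, b, c}.
FOLLOW(S) includes $ since S is the start symbol.
FOLLOW(F): in S→f b F f, F is followed by f with FIRST {f}. Thus FOLLOW(F) = {f}.
For F → J A E: FIRST(J A E) = {b, c}, so it goes in M[F, t] for t ∈ {b, c}.
For F → epsilon: FIRST(epsilon) = {epsilon}, so it goes in M[F, t] for t ∈ {}; since epsilon ∈ FIRST, also for every t ∈ FOLLOW(F) = {f}.

F → epsilon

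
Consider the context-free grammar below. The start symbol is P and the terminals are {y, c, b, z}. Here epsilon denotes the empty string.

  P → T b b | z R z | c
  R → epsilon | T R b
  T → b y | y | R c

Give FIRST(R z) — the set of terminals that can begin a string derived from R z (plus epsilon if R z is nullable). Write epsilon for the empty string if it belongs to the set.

{b, c, y, z}

FIRST(P) = {b, c, y, z}  (via T b b)
FIRST(R) = {epsilon, b, c, y}  (via T R b)
FIRST(T) = {b, c, y}  (via R c)
FIRST(R z): take FIRST of each symbol in turn, carrying on past any symbol whose FIRST contains epsilon; result {b, c, y, z}.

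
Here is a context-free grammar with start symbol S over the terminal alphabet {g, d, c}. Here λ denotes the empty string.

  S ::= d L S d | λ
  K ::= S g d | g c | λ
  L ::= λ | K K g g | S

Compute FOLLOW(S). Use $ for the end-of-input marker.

{$, d, g}

FIRST(S): from S::=d L S d we get {d}; from S::=λ we get {λ}. So FIRST(S) = {λ, d}.
FIRST(K): from K::=S g d we get {d, g}; from K::=g c we get {g}; from K::=λ we get {λ}. So FIRST(K) = {λ, d, g}.
FIRST(L): from L::=λ we get {λ}; from L::=K K g g we get {d, g}; from L::=S we get {λ, d}. So FIRST(L) = {λ, d, g}.
FOLLOW(S) includes $ since S is the start symbol.
FOLLOW(K): in L::=K K g g (occurrence 1), K is followed by K g g with FIRST {d, g}; in L::=K K g g (occurrence 2), K is followed by g g with FIRST {g}. Thus FOLLOW(K) = {d, g}.
FOLLOW(L): in S::=d L S d, L is followed by S d with FIRST {d}. Thus FOLLOW(L) = {d}.
FOLLOW(S): in S::=d L S d, S is followed by d with FIRST {d}; in K::=S g d, S is followed by g d with FIRST {g}; in L::=S, the suffix after S is empty, so FOLLOW(S) ⊇ FOLLOW(L) = {d}. Thus FOLLOW(S) = {$, d, g}.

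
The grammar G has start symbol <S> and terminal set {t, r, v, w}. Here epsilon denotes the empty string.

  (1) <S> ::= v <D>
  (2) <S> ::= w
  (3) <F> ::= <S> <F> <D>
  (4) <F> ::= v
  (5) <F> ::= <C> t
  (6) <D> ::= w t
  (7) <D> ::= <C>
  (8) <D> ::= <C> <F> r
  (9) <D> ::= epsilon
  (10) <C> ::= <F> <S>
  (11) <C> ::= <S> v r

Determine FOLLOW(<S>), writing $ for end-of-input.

{$, r, t, v, w}

FIRST(<S>) = {v, w}
FIRST(<F>) = {v, w}  (via <S> <F> <D>, <C> t)
FIRST(<C>) = {v, w}  (via <F> <S>, <S> v r)
FIRST(<D>) = {epsilon, v, w}  (via <C>, <C> <F> r)
FOLLOW(<S>) includes $ since <S> is the start symbol.
FOLLOW(<F>): in <F>::=<S> <F> <D>, <F> is followed by <D> with FIRST {epsilon, v, w}; in <F>::=<S> <F> <D>, the suffix after <F> is nullable (adds nothing new); in <D>::=<C> <F> r, <F> is followed by r with FIRST {r}; in <C>::=<F> <S>, <F> is followed by <S> with FIRST {v, w}. Thus FOLLOW(<F>) = {r, v, w}.
FOLLOW(<S>): in <F>::=<S> <F> <D>, <S> is followed by <F> <D> with FIRST {v, w}; in <C>::=<F> <S>, the suffix after <S> is empty, so FOLLOW(<S>) ⊇ FOLLOW(<C>) = {$, r, t, v, w}; in <C>::=<S> v r, <S> is followed by v r with FIRST {v}. Thus FOLLOW(<S>) = {$, r, t, v, w}.
FOLLOW(<D>): in <S>::=v <D>, the suffix after <D> is empty, so FOLLOW(<D>) ⊇ FOLLOW(<S>) = {$, r, t, v, w}; in <F>::=<S> <F> <D>, the suffix after <D> is empty, so FOLLOW(<D>) ⊇ FOLLOW(<F>) = {r, v, w}. Thus FOLLOW(<D>) = {$, r, t, v, w}.
FOLLOW(<C>): in <F>::=<C> t, <C> is followed by t with FIRST {t}; in <D>::=<C>, the suffix after <C> is empty, so FOLLOW(<C>) ⊇ FOLLOW(<D>) = {$, r, t, v, w}; in <D>::=<C> <F> r, <C> is followed by <F> r with FIRST {v, w}. Thus FOLLOW(<C>) = {$, r, t, v, w}.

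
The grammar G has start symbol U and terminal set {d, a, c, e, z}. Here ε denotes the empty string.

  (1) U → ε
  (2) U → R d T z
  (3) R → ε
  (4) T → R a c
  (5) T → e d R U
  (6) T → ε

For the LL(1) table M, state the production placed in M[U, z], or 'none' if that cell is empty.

FIRST(R) = {ε}
FIRST(U) = {ε, d}  (via R d T z)
FIRST(T) = {ε, a, e}  (via R a c)
FOLLOW(U) includes $ since U is the start symbol.
FOLLOW(T): in U→R d T z, T is followed by z with FIRST {z}. Thus FOLLOW(T) = {z}.
FOLLOW(U): in T→e d R U, the suffix after U is empty, so FOLLOW(U) ⊇ FOLLOW(T) = {z}. Thus FOLLOW(U) = {$, z}.
For U → ε: FIRST(ε) = {ε}, so it goes in M[U, t] for t ∈ {}; since ε ∈ FIRST, also for every t ∈ FOLLOW(U) = {$, z}.
For U → R d T z: FIRST(R d T z) = {d}, so it goes in M[U, t] for t ∈ {d}.

U → ε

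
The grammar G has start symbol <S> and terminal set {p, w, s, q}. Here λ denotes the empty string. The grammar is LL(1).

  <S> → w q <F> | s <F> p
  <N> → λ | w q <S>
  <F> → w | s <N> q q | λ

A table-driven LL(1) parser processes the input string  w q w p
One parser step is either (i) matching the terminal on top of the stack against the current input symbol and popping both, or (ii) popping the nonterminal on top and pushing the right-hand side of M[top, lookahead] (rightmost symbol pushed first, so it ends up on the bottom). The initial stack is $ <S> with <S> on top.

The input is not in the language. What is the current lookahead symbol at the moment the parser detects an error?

step 1: stack=$ <S>  input=w q w p $  — expand <S> → w q <F>
step 2: stack=$ <F> q w  input=w q w p $  — match w
step 3: stack=$ <F> q  input=q w p $  — match q
step 4: stack=$ <F>  input=w p $  — expand <F> → w
step 5: stack=$ w  input=w p $  — match w
step 6: stack=$  input=p $  — error: stack empty but input remains

p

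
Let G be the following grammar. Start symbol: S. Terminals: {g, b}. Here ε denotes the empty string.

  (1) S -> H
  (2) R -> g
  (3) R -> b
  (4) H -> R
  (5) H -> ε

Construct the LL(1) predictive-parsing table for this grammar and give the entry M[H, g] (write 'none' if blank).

FIRST(R): from R->g we get {g}; from R->b we get {b}. So FIRST(R) = {b, g}.
FIRST(H): from H->R we get {b, g}; from H->ε we get {ε}. So FIRST(H) = {ε, b, g}.
FIRST(S): from S->H we get {ε, b, g}. So FIRST(S) = {ε, b, g}.
FOLLOW(S) includes $ since S is the start symbol.
FOLLOW(S): S appears on no right-hand side. Thus FOLLOW(S) = {$}.
FOLLOW(H): in S->H, the suffix after H is empty, so FOLLOW(H) ⊇ FOLLOW(S) = {$}. Thus FOLLOW(H) = {$}.
For H -> R: FIRST(R) = {b, g}, so it goes in M[H, t] for t ∈ {b, g}.
For H -> ε: FIRST(ε) = {ε}, so it goes in M[H, t] for t ∈ {}; since ε ∈ FIRST, also for every t ∈ FOLLOW(H) = {$}.

H -> R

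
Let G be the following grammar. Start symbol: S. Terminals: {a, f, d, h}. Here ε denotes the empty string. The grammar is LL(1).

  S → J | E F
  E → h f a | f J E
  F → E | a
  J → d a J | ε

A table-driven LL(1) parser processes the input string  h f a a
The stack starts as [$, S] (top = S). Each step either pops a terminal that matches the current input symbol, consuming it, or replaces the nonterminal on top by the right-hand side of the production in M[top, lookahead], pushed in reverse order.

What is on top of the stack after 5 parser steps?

F

step 1: stack=$ S  input=h f a a $  — expand S → E F
step 2: stack=$ F E  input=h f a a $  — expand E → h f a
step 3: stack=$ F a f h  input=h f a a $  — match h
step 4: stack=$ F a f  input=f a a $  — match f
step 5: stack=$ F a  input=a a $  — match a
Stack after step 5: $ F (top = F).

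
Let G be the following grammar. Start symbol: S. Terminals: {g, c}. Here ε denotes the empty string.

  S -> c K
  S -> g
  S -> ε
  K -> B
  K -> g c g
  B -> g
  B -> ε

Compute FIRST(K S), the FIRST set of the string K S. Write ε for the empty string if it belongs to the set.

FIRST(S) = {ε, c, g}
FIRST(B) = {ε, g}
FIRST(K) = {ε, g}  (via B)
FIRST(K S): take FIRST of each symbol in turn, carrying on past any symbol whose FIRST contains ε; result {ε, c, g}.

{ε, c, g}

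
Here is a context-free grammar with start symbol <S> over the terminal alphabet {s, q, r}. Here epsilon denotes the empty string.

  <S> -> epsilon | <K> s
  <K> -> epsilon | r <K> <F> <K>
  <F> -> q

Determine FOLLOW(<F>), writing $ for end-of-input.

{q, r, s}

FIRST(<K>) = {epsilon, r}
FIRST(<F>) = {q}
FIRST(<S>) = {epsilon, r, s}  (via <K> s)
FOLLOW(<S>) includes $ since <S> is the start symbol.
FOLLOW(<S>): <S> appears on no right-hand side. Thus FOLLOW(<S>) = {$}.
FOLLOW(<K>): in <S>-><K> s, <K> is followed by s with FIRST {s}; in <K>->r <K> <F> <K> (occurrence 1), <K> is followed by <F> <K> with FIRST {q}; in <K>->r <K> <F> <K> (occurrence 2), the suffix after <K> is empty (adds nothing new). Thus FOLLOW(<K>) = {q, s}.
FOLLOW(<F>): in <K>->r <K> <F> <K>, <F> is followed by <K> with FIRST {epsilon, r}; in <K>->r <K> <F> <K>, the suffix after <F> is nullable, so FOLLOW(<F>) ⊇ FOLLOW(<K>) = {q, s}. Thus FOLLOW(<F>) = {q, r, s}.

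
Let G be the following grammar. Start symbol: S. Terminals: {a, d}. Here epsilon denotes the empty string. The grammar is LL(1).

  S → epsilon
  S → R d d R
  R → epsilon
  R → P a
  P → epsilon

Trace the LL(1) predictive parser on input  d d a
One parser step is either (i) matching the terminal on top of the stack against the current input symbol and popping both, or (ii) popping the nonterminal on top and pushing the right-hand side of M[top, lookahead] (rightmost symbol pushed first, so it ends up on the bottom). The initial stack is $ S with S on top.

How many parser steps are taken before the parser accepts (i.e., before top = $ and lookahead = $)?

     Stack      Input    Action
  1  $ S        d d a $  expand S → R d d R
  2  $ R d d R  d d a $  expand R → epsilon
  3  $ R d d    d d a $  match d
  4  $ R d      d a $    match d
  5  $ R        a $      expand R → P a
  6  $ a P      a $      expand P → epsilon
  7  $ a        a $      match a
Accept reached after 7 steps.

7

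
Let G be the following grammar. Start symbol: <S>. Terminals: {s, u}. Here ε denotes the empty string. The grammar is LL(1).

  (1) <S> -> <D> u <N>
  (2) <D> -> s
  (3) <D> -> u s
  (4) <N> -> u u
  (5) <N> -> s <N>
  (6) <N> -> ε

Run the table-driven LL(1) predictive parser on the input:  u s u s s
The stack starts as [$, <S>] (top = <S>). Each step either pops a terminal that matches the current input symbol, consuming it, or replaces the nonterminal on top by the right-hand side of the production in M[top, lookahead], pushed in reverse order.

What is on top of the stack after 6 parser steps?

step 1: stack=$ <S>  input=u s u s s $  — expand <S> -> <D> u <N>
step 2: stack=$ <N> u <D>  input=u s u s s $  — expand <D> -> u s
step 3: stack=$ <N> u s u  input=u s u s s $  — match u
step 4: stack=$ <N> u s  input=s u s s $  — match s
step 5: stack=$ <N> u  input=u s s $  — match u
step 6: stack=$ <N>  input=s s $  — expand <N> -> s <N>
Stack after step 6: $ <N> s (top = s).

s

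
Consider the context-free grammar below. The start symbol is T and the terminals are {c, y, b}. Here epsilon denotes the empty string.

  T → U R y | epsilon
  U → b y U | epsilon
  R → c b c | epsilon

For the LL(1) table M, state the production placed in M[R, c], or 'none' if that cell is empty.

FIRST(U): from U→b y U we get {b}; from U→epsilon we get {epsilon}. So FIRST(U) = {epsilon, b}.
FIRST(R): from R→c b c we get {c}; from R→epsilon we get {epsilon}. So FIRST(R) = {epsilon, c}.
FIRST(T): from T→U R y we get {b, c, y}; from T→epsilon we get {epsilon}. So FIRST(T) = {epsilon, b, c, y}.
FOLLOW(T) includes $ since T is the start symbol.
FOLLOW(R): in T→U R y, R is followed by y with FIRST {y}. Thus FOLLOW(R) = {y}.
For R → c b c: FIRST(c b c) = {c}, so it goes in M[R, t] for t ∈ {c}.
For R → epsilon: FIRST(epsilon) = {epsilon}, so it goes in M[R, t] for t ∈ {}; since epsilon ∈ FIRST, also for every t ∈ FOLLOW(R) = {y}.

R → c b c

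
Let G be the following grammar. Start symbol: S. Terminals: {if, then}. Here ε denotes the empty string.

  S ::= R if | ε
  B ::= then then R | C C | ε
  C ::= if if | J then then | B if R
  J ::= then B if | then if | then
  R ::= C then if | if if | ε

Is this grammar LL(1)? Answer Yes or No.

FIRST(S) = {ε, if, then}
FIRST(B) = {ε, if, then}
FIRST(C) = {if, then}
FIRST(J) = {then}
FIRST(R) = {ε, if, then}
FOLLOW(S) = {$}
FOLLOW(B) = {if}
FOLLOW(C) = {if, then}
FOLLOW(J) = {then}
FOLLOW(R) = {if, then}
Cell M[B, if] receives both B ::= C C and B ::= ε — the grammar is not LL(1).

No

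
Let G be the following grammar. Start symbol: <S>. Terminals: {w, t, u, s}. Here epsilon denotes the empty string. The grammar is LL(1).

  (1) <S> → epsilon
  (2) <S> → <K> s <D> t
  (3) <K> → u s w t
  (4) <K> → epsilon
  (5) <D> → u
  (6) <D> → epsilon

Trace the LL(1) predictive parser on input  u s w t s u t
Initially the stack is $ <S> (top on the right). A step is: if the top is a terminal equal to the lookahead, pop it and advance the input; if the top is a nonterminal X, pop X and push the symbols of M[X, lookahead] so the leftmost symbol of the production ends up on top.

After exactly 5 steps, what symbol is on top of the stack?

step 1: stack=$ <S>  input=u s w t s u t $  — expand <S> → <K> s <D> t
step 2: stack=$ t <D> s <K>  input=u s w t s u t $  — expand <K> → u s w t
step 3: stack=$ t <D> s t w s u  input=u s w t s u t $  — match u
step 4: stack=$ t <D> s t w s  input=s w t s u t $  — match s
step 5: stack=$ t <D> s t w  input=w t s u t $  — match w
Stack after step 5: $ t <D> s t (top = t).

t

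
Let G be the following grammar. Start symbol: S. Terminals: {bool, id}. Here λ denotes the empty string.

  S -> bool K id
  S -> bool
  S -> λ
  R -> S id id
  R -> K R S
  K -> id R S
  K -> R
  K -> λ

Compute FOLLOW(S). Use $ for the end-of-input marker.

{$, bool, id}

FIRST(S) = {λ, bool}
FIRST(R) = {bool, id}  (via S id id, K R S)
FIRST(K) = {λ, bool, id}  (via R)
FOLLOW(S) includes $ since S is the start symbol.
FOLLOW(K): in S->bool K id, K is followed by id with FIRST {id}; in R->K R S, K is followed by R S with FIRST {bool, id}. Thus FOLLOW(K) = {bool, id}.
FOLLOW(R): in R->K R S, R is followed by S with FIRST {λ, bool}; in R->K R S, the suffix after R is nullable (adds nothing new); in K->id R S, R is followed by S with FIRST {λ, bool}; in K->id R S, the suffix after R is nullable, so FOLLOW(R) ⊇ FOLLOW(K) = {bool, id}; in K->R, the suffix after R is empty, so FOLLOW(R) ⊇ FOLLOW(K) = {bool, id}. Thus FOLLOW(R) = {bool, id}.
FOLLOW(S): in R->S id id, S is followed by id id with FIRST {id}; in R->K R S, the suffix after S is empty, so FOLLOW(S) ⊇ FOLLOW(R) = {bool, id}; in K->id R S, the suffix after S is empty, so FOLLOW(S) ⊇ FOLLOW(K) = {bool, id}. Thus FOLLOW(S) = {$, bool, id}.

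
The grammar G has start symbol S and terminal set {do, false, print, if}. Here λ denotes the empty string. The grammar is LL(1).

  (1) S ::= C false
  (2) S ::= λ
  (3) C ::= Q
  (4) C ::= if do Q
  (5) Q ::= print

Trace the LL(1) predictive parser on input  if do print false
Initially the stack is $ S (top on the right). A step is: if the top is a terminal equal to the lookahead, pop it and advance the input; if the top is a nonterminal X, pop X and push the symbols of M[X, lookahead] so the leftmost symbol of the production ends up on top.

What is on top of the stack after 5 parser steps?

print

     Stack            Input                Action
  1  $ S              if do print false $  expand S ::= C false
  2  $ false C        if do print false $  expand C ::= if do Q
  3  $ false Q do if  if do print false $  match if
  4  $ false Q do     do print false $     match do
  5  $ false Q        print false $        expand Q ::= print
Stack after step 5: $ false print (top = print).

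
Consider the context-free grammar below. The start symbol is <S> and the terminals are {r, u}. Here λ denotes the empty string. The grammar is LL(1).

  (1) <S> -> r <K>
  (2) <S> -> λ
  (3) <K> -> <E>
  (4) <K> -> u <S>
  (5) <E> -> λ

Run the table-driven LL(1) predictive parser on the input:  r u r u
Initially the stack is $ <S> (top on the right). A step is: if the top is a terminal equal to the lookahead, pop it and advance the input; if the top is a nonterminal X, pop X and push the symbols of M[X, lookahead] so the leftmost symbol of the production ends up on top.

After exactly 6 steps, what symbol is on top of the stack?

     Stack    Input      Action
  1  $ <S>    r u r u $  expand <S> -> r <K>
  2  $ <K> r  r u r u $  match r
  3  $ <K>    u r u $    expand <K> -> u <S>
  4  $ <S> u  u r u $    match u
  5  $ <S>    r u $      expand <S> -> r <K>
  6  $ <K> r  r u $      match r
Stack after step 6: $ <K> (top = <K>).

<K>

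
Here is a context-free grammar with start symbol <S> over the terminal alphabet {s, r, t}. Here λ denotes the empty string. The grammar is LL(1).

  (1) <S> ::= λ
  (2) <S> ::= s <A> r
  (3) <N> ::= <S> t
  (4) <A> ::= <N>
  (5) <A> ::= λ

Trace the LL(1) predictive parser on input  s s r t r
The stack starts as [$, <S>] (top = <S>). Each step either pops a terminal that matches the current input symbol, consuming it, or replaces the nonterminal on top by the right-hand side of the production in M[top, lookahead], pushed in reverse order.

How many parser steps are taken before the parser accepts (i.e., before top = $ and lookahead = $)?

      Stack          Input        Action
   1  $ <S>          s s r t r $  expand <S> ::= s <A> r
   2  $ r <A> s      s s r t r $  match s
   3  $ r <A>        s r t r $    expand <A> ::= <N>
   4  $ r <N>        s r t r $    expand <N> ::= <S> t
   5  $ r t <S>      s r t r $    expand <S> ::= s <A> r
   6  $ r t r <A> s  s r t r $    match s
   7  $ r t r <A>    r t r $      expand <A> ::= λ
   8  $ r t r        r t r $      match r
   9  $ r t          t r $        match t
  10  $ r            r $          match r
Accept reached after 10 steps.

10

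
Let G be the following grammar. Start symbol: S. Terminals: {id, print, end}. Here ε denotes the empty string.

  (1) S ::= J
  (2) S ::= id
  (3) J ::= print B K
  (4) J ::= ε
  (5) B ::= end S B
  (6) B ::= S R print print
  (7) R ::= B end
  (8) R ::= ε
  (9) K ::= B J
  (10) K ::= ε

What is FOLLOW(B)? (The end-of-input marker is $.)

{$, end, id, print}

FIRST(J) = {ε, print}
FIRST(S) = {ε, id, print}  (via J)
FIRST(B) = {end, id, print}  (via S R print print)
FIRST(R) = {ε, end, id, print}  (via B end)
FIRST(K) = {ε, end, id, print}  (via B J)
FOLLOW(S) includes $ since S is the start symbol.
FOLLOW(S): in B::=end S B, S is followed by B with FIRST {end, id, print}; in B::=S R print print, S is followed by R print print with FIRST {end, id, print}. Thus FOLLOW(S) = {$, end, id, print}.
FOLLOW(R): in B::=S R print print, R is followed by print print with FIRST {print}. Thus FOLLOW(R) = {print}.
FOLLOW(J): in S::=J, the suffix after J is empty, so FOLLOW(J) ⊇ FOLLOW(S) = {$, end, id, print}; in K::=B J, the suffix after J is empty, so FOLLOW(J) ⊇ FOLLOW(K) = {$, end, id, print}. Thus FOLLOW(J) = {$, end, id, print}.
FOLLOW(K): in J::=print B K, the suffix after K is empty, so FOLLOW(K) ⊇ FOLLOW(J) = {$, end, id, print}. Thus FOLLOW(K) = {$, end, id, print}.
FOLLOW(B): in J::=print B K, B is followed by K with FIRST {ε, end, id, print}; in J::=print B K, the suffix after B is nullable, so FOLLOW(B) ⊇ FOLLOW(J) = {$, end, id, print}; in B::=end S B, the suffix after B is empty (adds nothing new); in R::=B end, B is followed by end with FIRST {end}; in K::=B J, B is followed by J with FIRST {ε, print}; in K::=B J, the suffix after B is nullable, so FOLLOW(B) ⊇ FOLLOW(K) = {$, end, id, print}. Thus FOLLOW(B) = {$, end, id, print}.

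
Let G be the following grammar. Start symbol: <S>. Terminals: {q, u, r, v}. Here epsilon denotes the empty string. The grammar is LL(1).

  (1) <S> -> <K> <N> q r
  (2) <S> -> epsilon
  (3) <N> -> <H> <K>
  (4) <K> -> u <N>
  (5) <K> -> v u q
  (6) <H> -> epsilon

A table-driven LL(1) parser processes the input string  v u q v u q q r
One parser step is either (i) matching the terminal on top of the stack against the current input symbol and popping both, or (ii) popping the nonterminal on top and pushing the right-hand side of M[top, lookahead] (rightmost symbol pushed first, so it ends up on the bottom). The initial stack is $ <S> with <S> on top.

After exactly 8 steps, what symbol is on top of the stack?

step 1: stack=$ <S>  input=v u q v u q q r $  — expand <S> -> <K> <N> q r
step 2: stack=$ r q <N> <K>  input=v u q v u q q r $  — expand <K> -> v u q
step 3: stack=$ r q <N> q u v  input=v u q v u q q r $  — match v
step 4: stack=$ r q <N> q u  input=u q v u q q r $  — match u
step 5: stack=$ r q <N> q  input=q v u q q r $  — match q
step 6: stack=$ r q <N>  input=v u q q r $  — expand <N> -> <H> <K>
step 7: stack=$ r q <K> <H>  input=v u q q r $  — expand <H> -> epsilon
step 8: stack=$ r q <K>  input=v u q q r $  — expand <K> -> v u q
Stack after step 8: $ r q q u v (top = v).

v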